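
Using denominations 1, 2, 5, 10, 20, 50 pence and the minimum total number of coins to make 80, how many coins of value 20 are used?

1

Greedy: take as many of the largest coin as possible, then repeat with the remainder.
80 = 1×50 + 1×20 + 1×10
Count of 20: 1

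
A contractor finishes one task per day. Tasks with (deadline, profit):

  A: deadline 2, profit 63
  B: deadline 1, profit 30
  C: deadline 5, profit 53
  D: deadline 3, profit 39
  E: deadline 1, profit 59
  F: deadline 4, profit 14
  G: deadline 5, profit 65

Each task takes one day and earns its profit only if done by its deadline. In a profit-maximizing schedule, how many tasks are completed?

Profit order: G=65 A=63 E=59 C=53 D=39 B=30 F=14
Assign: G→slot 5, A→slot 2, E→slot 1, C→slot 4, D→slot 3, B skipped, F skipped.
Slots: [1:E] [2:A] [3:D] [4:C] [5:G]
5 of 7 scheduled.

5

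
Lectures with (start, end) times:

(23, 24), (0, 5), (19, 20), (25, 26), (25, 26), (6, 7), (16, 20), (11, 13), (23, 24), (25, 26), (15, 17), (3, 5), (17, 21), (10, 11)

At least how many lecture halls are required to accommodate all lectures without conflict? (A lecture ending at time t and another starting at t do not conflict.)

Events (time:±→running): 0:+→1 3:+→2 5:-→1 5:-→0 6:+→1 7:-→0 10:+→1 11:-→0 11:+→1 13:-→0 15:+→1 16:+→2 17:-→1 17:+→2 19:+→3 … peak 3.

3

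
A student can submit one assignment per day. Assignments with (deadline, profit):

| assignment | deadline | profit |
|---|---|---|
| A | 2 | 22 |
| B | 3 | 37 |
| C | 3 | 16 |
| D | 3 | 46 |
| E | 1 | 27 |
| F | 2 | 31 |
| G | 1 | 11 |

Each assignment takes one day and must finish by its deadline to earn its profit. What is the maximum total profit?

Take jobs in profit order; each goes to the latest open slot no later than its deadline.
By profit: D(d3,46), B(d3,37), F(d2,31), E(d1,27), A(d2,22), C(d3,16), G(d1,11)
D→slot 3; B→slot 2; F→slot 1; E skipped; A skipped; C skipped; G skipped.
Profit = 31 + 37 + 46 = 114

114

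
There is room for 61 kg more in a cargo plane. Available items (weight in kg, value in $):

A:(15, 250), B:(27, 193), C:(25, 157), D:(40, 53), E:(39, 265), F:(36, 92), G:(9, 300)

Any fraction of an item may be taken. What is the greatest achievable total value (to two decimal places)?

810.95

Greedy by value/weight ratio, highest first.
Ratios (sorted): G 33.33, A 16.67, B 7.15, E 6.79, C 6.28, F 2.56, D 1.32
take G (9 @ 300); take A (15 @ 250); take B (27 @ 193); take 10/39 of E → 67.95. Capacity used 61/61.
Total value = 810.95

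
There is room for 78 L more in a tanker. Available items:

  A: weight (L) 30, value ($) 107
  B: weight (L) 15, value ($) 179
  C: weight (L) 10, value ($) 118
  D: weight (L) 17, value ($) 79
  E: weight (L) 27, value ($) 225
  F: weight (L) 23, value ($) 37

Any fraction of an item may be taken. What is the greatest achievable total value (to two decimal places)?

Sort by value per unit weight and fill in that order.
Ratios (sorted): B 11.93, C 11.80, E 8.33, D 4.65, A 3.57, F 1.61
take B (15 @ 179); take C (10 @ 118); take E (27 @ 225); take D (17 @ 79); take 9/30 of A → 32.10. Capacity used 78/78.
Total value = 633.10

633.10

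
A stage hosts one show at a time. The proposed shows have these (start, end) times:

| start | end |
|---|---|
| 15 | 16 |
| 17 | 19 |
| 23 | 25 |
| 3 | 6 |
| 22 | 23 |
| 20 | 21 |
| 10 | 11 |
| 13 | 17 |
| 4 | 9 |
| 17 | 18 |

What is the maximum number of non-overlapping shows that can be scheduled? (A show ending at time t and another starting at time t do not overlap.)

Greedy by earliest finish: after sorting by end time, pick each interval compatible with the last pick.
Sorted by end: (3,6)  (4,9)  (10,11)  (15,16)  (13,17)  (17,18)  (17,19)  (20,21)  (22,23)  (23,25)
take (3,6); take (10,11); take (15,16); take (17,18); take (20,21); take (22,23); take (23,25).
Selected 7 shows.

7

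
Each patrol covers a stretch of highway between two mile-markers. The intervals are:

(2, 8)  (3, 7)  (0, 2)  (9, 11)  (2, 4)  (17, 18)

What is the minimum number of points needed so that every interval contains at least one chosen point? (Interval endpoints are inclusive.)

4

Process intervals by earliest right end; each time one isn't hit yet, stab at its right endpoint.
Sorted: [0,2] [2,4] [3,7] [2,8] [9,11] [17,18]
{[0,2],[2,4]} hit by 2; {[3,7],[2,8]} hit by 7; {[9,11]} hit by 11; {[17,18]} hit by 18.
Points: 2, 7, 11, 18 (4 total).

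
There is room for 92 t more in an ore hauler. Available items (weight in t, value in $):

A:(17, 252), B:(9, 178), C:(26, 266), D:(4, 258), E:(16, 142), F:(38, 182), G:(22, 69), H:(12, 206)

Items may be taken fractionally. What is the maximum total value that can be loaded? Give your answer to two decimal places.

Order: D (258/4=64.50) > B (178/9=19.78) > H (206/12=17.17) > A (252/17=14.82) > C (266/26=10.23) > E (142/16=8.88) > F (182/38=4.79) > G (69/22=3.14)
Fill: take D (4 @ 258) → take B (9 @ 178) → take H (12 @ 206) → take A (17 @ 252) → take C (26 @ 266) → take E (16 @ 142) → take 8/38 of F → 38.32; 92/92 used.
Total value = 1340.32

1340.32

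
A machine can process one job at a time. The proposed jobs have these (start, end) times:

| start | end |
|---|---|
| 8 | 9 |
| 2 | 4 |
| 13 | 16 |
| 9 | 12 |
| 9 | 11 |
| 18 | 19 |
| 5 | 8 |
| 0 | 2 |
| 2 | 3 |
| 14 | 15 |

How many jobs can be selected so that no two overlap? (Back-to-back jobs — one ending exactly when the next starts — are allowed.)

Greedy by earliest finish: after sorting by end time, pick each interval compatible with the last pick.
Sorted by end: (0,2)  (2,3)  (2,4)  (5,8)  (8,9)  (9,11)  (9,12)  (14,15)  (13,16)  (18,19)
take (0,2); take (2,3); take (5,8); take (8,9); take (9,11); take (14,15); take (18,19).
Selected 7 jobs.

7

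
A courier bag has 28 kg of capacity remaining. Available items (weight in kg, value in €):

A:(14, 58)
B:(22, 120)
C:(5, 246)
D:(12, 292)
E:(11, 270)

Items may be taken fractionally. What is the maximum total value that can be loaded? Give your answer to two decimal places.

808.00

Order: C (246/5=49.20) > E (270/11=24.55) > D (292/12=24.33) > B (120/22=5.45) > A (58/14=4.14)
Fill: take C (5 @ 246) → take E (11 @ 270) → take D (12 @ 292); 28/28 used.
Total value = 808.00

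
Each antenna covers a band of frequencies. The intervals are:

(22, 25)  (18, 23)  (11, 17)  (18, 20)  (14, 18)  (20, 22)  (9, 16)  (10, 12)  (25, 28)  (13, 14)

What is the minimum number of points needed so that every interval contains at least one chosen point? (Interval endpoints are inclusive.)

Process intervals by earliest right end; each time one isn't hit yet, stab at its right endpoint.
By right end: [10,12]  [13,14]  [9,16]  [11,17]  [14,18]  [18,20]  [20,22]  [18,23]  [22,25]  [25,28]
[10,12] uncovered → point at 12; [13,14] uncovered → point at 14; [18,20] uncovered → point at 20; [22,25] uncovered → point at 25.
Points: 12, 14, 20, 25 (4 total).

4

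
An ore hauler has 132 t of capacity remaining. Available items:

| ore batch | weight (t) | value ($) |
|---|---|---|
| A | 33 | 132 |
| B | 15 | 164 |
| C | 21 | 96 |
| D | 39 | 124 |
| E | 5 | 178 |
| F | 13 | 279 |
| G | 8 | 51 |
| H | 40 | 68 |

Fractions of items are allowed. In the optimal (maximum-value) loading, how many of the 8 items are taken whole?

Order: E (178/5=35.60) > F (279/13=21.46) > B (164/15=10.93) > G (51/8=6.38) > C (96/21=4.57) > A (132/33=4.00) > D (124/39=3.18) > H (68/40=1.70)
Fill: take E (5 @ 178) → take F (13 @ 279) → take B (15 @ 164) → take G (8 @ 51) → take C (21 @ 96) → take A (33 @ 132) → take 37/39 of D → 117.64; 132/132 used.
6 item(s) taken whole; one partial (take 37/39 of D).

6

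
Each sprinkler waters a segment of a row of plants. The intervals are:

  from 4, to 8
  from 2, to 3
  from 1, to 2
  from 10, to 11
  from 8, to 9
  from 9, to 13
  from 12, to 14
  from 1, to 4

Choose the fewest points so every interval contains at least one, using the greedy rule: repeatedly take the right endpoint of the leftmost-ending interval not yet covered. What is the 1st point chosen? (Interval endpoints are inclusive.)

By right end: [1,2]  [2,3]  [1,4]  [4,8]  [8,9]  [10,11]  [9,13]  [12,14]
[1,2] uncovered → point at 2; [4,8] uncovered → point at 8; [10,11] uncovered → point at 11; [12,14] uncovered → point at 14.
Points: 2, 8, 11, 14 (4 total).

2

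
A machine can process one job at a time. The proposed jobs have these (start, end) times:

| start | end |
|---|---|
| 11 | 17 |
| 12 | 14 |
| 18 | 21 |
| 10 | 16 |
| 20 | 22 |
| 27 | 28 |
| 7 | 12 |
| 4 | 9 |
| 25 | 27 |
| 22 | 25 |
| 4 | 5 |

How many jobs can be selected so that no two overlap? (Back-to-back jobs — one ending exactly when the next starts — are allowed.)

7

Order by finish time; keep every interval that doesn't clash with the previous kept one.
By end time: (4,5), (4,9), (7,12), (12,14), (10,16), (11,17), (18,21), (20,22), (22,25), (25,27), (27,28).
Pick (4,5); next start ≥ 5 → (7,12); next start ≥ 12 → (12,14); next start ≥ 14 → (18,21); next start ≥ 21 → (22,25); next start ≥ 25 → (25,27); next start ≥ 27 → (27,28).
Selected 7 jobs.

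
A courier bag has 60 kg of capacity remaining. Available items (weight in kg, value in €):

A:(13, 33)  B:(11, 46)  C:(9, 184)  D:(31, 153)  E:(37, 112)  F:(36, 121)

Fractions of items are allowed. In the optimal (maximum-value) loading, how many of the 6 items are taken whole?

Sort by value per unit weight and fill in that order.
Order: C (184/9=20.44) > D (153/31=4.94) > B (46/11=4.18) > F (121/36=3.36) > E (112/37=3.03) > A (33/13=2.54)
Fill: take C (9 @ 184) → take D (31 @ 153) → take B (11 @ 46) → take 9/36 of F → 30.25; 60/60 used.
3 item(s) taken whole; one partial (take 9/36 of F).

3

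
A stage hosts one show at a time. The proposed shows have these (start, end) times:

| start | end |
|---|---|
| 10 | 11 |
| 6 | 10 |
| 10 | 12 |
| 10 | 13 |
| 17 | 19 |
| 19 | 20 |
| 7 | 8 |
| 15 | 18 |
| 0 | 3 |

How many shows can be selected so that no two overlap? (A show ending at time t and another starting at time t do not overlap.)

Order by finish time; keep every interval that doesn't clash with the previous kept one.
Sorted by end: (0,3)  (7,8)  (6,10)  (10,11)  (10,12)  (10,13)  (15,18)  (17,19)  (19,20)
take (0,3); take (7,8); take (10,11); skip (10,13); take (15,18); skip (17,19); take (19,20).
Selected 5 shows.

5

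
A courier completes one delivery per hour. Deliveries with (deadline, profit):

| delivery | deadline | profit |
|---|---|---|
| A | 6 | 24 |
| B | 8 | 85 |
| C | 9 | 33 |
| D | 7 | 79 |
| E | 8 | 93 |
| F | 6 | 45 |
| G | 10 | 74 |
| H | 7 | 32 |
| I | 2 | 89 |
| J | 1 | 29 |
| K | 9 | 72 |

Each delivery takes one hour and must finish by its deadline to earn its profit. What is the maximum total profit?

Take jobs in profit order; each goes to the latest open slot no later than its deadline.
By profit: E(d8,93), I(d2,89), B(d8,85), D(d7,79), G(d10,74), K(d9,72), F(d6,45), C(d9,33), H(d7,32), J(d1,29), A(d6,24)
E→slot 8; I→slot 2; B→slot 7; D→slot 6; G→slot 10; K→slot 9; F→slot 5; C→slot 4; H→slot 3; J→slot 1; A skipped.
Profit = 29 + 89 + 32 + 33 + 45 + 79 + 85 + 93 + 72 + 74 = 631

631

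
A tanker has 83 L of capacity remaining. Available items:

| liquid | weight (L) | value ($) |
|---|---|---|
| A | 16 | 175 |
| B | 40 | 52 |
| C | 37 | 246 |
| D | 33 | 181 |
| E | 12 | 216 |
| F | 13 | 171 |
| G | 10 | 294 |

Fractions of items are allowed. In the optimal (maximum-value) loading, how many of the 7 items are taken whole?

Sort by value per unit weight and fill in that order.
Ratios (sorted): G 29.40, E 18.00, F 13.15, A 10.94, C 6.65, D 5.48, B 1.30
take G (10 @ 294); take E (12 @ 216); take F (13 @ 171); take A (16 @ 175); take 32/37 of C → 212.76. Capacity used 83/83.
4 item(s) taken whole; one partial (take 32/37 of C).

4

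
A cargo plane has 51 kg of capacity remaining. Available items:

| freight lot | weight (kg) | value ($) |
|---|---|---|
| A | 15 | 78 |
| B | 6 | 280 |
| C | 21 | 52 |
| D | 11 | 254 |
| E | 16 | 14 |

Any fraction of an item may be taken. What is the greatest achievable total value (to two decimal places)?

Greedy by value/weight ratio, highest first.
Ratios (sorted): B 46.67, D 23.09, A 5.20, C 2.48, E 0.88
take B (6 @ 280); take D (11 @ 254); take A (15 @ 78); take 19/21 of C → 47.05. Capacity used 51/51.
Total value = 659.05

659.05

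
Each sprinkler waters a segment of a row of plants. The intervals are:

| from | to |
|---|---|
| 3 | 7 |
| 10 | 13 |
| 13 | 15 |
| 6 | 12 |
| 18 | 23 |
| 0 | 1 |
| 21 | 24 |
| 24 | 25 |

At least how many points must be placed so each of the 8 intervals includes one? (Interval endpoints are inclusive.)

5

Sort by right endpoint; whenever an interval is uncovered, place a point at its right end.
By right end: [0,1]  [3,7]  [6,12]  [10,13]  [13,15]  [18,23]  [21,24]  [24,25]
[0,1] uncovered → point at 1; [3,7] uncovered → point at 7; [10,13] uncovered → point at 13; [18,23] uncovered → point at 23; [24,25] uncovered → point at 25.
Points: 1, 7, 13, 23, 25 (5 total).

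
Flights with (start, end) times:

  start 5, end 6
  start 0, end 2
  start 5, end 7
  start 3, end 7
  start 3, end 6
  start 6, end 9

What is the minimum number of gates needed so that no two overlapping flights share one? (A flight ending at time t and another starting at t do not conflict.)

The answer is the maximum number of intervals overlapping at any instant.
Events (time:±→running): 0:+→1 2:-→0 3:+→1 3:+→2 5:+→3 5:+→4 … peak 4.

4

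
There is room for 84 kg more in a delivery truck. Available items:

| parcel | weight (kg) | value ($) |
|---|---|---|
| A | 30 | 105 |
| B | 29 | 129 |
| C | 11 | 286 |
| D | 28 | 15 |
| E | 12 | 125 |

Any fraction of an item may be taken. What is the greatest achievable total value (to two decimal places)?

Ratios (sorted): C 26.00, E 10.42, B 4.45, A 3.50, D 0.54
take C (11 @ 286); take E (12 @ 125); take B (29 @ 129); take A (30 @ 105); take 2/28 of D → 1.07. Capacity used 84/84.
Total value = 646.07

646.07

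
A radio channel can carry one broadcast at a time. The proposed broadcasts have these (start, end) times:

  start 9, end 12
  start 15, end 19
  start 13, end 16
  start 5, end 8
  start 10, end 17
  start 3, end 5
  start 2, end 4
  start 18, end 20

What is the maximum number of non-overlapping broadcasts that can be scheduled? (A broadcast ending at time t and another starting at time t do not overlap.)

Sorted by end: (2,4)  (3,5)  (5,8)  (9,12)  (13,16)  (10,17)  (15,19)  (18,20)
take (2,4); skip (3,5); take (5,8); take (9,12); take (13,16); take (18,20).
Selected 5 broadcasts.

5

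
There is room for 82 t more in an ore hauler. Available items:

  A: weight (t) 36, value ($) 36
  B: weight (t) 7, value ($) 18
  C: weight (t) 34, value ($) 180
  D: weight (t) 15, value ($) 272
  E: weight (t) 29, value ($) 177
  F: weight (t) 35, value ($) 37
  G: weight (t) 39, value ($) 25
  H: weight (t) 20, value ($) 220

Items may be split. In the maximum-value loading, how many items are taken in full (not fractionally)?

3

Greedy by value/weight ratio, highest first.
Order: D (272/15=18.13) > H (220/20=11.00) > E (177/29=6.10) > C (180/34=5.29) > B (18/7=2.57) > F (37/35=1.06) > A (36/36=1.00) > G (25/39=0.64)
Fill: take D (15 @ 272) → take H (20 @ 220) → take E (29 @ 177) → take 18/34 of C → 95.29; 82/82 used.
3 item(s) taken whole; one partial (take 18/34 of C).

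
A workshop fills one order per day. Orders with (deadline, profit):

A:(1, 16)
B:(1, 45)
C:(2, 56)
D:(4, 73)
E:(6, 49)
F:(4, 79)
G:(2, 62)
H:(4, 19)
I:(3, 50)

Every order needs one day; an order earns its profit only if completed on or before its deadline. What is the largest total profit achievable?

319

Take jobs in profit order; each goes to the latest open slot no later than its deadline.
Profit order: F=79 D=73 G=62 C=56 I=50 E=49 B=45 H=19 A=16
Assign: F→slot 4, D→slot 3, G→slot 2, C→slot 1, I skipped, E→slot 6, B skipped, H skipped, A skipped.
Slots: [1:C] [2:G] [3:D] [4:F] [6:E]
Profit = 56 + 62 + 73 + 79 + 49 = 319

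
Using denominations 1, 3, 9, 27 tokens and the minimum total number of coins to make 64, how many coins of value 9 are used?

1

64 = 2×27 + 1×9 + 1×1
Count of 9: 1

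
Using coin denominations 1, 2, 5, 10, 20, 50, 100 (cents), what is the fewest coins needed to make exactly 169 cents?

6

Greedy: take as many of the largest coin as possible, then repeat with the remainder.
169 − 1×100→69 − 1×50→19 − 1×10→9 − 1×5→4 − 2×2→0
Total coins = 1 + 1 + 1 + 1 + 2 = 6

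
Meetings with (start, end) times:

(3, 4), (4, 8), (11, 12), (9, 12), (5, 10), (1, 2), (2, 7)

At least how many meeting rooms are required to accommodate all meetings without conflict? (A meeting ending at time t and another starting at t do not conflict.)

Count concurrent intervals with a sweep; the peak is the room count.
Events (time:±→running): 1:+→1 2:-→0 2:+→1 3:+→2 4:-→1 4:+→2 5:+→3 … peak 3.

3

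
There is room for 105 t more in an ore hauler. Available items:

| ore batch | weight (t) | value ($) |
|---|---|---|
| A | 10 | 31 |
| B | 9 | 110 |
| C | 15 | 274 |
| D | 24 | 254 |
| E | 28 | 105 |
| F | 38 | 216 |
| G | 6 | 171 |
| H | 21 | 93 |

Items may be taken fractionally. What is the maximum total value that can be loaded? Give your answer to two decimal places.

1082.57

Sort by value per unit weight and fill in that order.
Order: G (171/6=28.50) > C (274/15=18.27) > B (110/9=12.22) > D (254/24=10.58) > F (216/38=5.68) > H (93/21=4.43) > E (105/28=3.75) > A (31/10=3.10)
Fill: take G (6 @ 171) → take C (15 @ 274) → take B (9 @ 110) → take D (24 @ 254) → take F (38 @ 216) → take 13/21 of H → 57.57; 105/105 used.
Total value = 1082.57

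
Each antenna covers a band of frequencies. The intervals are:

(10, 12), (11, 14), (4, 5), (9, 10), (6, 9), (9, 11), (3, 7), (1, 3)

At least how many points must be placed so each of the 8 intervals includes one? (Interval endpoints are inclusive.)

4

Process intervals by earliest right end; each time one isn't hit yet, stab at its right endpoint.
By right end: [1,3]  [4,5]  [3,7]  [6,9]  [9,10]  [9,11]  [10,12]  [11,14]
[1,3] uncovered → point at 3; [4,5] uncovered → point at 5; [6,9] uncovered → point at 9; [10,12] uncovered → point at 12.
Points: 3, 5, 9, 12 (4 total).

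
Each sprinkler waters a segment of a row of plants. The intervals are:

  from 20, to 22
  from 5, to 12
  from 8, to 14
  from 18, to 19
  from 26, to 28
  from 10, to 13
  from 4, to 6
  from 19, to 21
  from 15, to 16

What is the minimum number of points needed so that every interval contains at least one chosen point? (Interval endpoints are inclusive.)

Process intervals by earliest right end; each time one isn't hit yet, stab at its right endpoint.
Sorted: [4,6] [5,12] [10,13] [8,14] [15,16] [18,19] [19,21] [20,22] [26,28]
{[4,6],[5,12]} hit by 6; {[10,13],[8,14]} hit by 13; {[15,16]} hit by 16; {[18,19],[19,21]} hit by 19; {[20,22]} hit by 22; {[26,28]} hit by 28.
Points: 6, 13, 16, 19, 22, 28 (6 total).

6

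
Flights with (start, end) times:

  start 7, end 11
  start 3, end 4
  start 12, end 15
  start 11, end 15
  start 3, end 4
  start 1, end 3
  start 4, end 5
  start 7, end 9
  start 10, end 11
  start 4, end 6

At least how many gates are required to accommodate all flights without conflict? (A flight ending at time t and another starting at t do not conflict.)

starts: [1, 3, 3, 4, 4, 7, 7, 10, 11, 12]
ends:   [3, 4, 4, 5, 6, 9, 11, 11, 15, 15]
s1→1 e3→0 s3→1 s3→2  — peak 2.

2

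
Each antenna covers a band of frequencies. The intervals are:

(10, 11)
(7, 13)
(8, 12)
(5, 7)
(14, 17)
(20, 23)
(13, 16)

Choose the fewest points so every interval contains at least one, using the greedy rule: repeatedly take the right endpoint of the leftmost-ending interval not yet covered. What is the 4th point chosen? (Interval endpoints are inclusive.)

Sort by right endpoint; whenever an interval is uncovered, place a point at its right end.
By right end: [5,7]  [10,11]  [8,12]  [7,13]  [13,16]  [14,17]  [20,23]
[5,7] uncovered → point at 7; [10,11] uncovered → point at 11; [13,16] uncovered → point at 16; [20,23] uncovered → point at 23.
Points: 7, 11, 16, 23 (4 total).

23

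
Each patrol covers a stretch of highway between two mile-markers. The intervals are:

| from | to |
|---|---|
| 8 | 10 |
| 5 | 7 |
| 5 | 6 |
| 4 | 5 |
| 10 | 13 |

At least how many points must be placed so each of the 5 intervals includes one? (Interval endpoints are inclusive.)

2

Process intervals by earliest right end; each time one isn't hit yet, stab at its right endpoint.
By right end: [4,5]  [5,6]  [5,7]  [8,10]  [10,13]
[4,5] uncovered → point at 5; [8,10] uncovered → point at 10.
Points: 5, 10 (2 total).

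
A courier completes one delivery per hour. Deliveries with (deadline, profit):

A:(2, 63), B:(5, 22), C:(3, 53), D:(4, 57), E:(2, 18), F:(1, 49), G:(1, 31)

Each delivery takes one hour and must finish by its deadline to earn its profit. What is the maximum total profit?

By profit: A(d2,63), D(d4,57), C(d3,53), F(d1,49), G(d1,31), B(d5,22), E(d2,18)
A→slot 2; D→slot 4; C→slot 3; F→slot 1; G skipped; B→slot 5; E skipped.
Profit = 49 + 63 + 53 + 57 + 22 = 244

244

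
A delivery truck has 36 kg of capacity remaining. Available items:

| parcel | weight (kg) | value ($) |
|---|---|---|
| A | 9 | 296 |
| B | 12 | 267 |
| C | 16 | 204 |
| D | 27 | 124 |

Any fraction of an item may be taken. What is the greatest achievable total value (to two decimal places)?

Ratios (sorted): A 32.89, B 22.25, C 12.75, D 4.59
take A (9 @ 296); take B (12 @ 267); take 15/16 of C → 191.25. Capacity used 36/36.
Total value = 754.25

754.25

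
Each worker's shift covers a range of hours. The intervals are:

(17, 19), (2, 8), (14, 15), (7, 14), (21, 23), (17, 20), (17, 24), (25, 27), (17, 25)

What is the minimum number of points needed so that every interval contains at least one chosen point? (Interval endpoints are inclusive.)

5

Process intervals by earliest right end; each time one isn't hit yet, stab at its right endpoint.
By right end: [2,8]  [7,14]  [14,15]  [17,19]  [17,20]  [21,23]  [17,24]  [17,25]  [25,27]
[2,8] uncovered → point at 8; [14,15] uncovered → point at 15; [17,19] uncovered → point at 19; [21,23] uncovered → point at 23; [25,27] uncovered → point at 27.
Points: 8, 15, 19, 23, 27 (5 total).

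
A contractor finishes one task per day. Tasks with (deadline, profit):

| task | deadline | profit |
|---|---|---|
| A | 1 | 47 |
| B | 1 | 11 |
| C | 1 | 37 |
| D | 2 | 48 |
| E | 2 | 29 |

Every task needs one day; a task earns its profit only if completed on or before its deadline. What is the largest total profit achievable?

Profit order: D=48 A=47 C=37 E=29 B=11
Assign: D→slot 2, A→slot 1, C skipped, E skipped, B skipped.
Slots: [1:A] [2:D]
Profit = 47 + 48 = 95

95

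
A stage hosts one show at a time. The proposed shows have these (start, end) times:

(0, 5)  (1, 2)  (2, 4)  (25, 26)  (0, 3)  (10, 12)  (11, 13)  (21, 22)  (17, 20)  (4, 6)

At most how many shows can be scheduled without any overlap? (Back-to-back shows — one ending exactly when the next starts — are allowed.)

By end time: (1,2), (0,3), (2,4), (0,5), (4,6), (10,12), (11,13), (17,20), (21,22), (25,26).
Pick (1,2); next start ≥ 2 → (2,4); next start ≥ 4 → (4,6); next start ≥ 6 → (10,12); next start ≥ 12 → (17,20); next start ≥ 20 → (21,22); next start ≥ 22 → (25,26).
Selected 7 shows.

7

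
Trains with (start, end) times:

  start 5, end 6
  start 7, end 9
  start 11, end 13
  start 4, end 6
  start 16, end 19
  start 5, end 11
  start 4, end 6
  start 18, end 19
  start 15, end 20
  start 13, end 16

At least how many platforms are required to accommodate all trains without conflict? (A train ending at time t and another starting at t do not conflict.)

4

Count concurrent intervals with a sweep; the peak is the room count.
starts: [4, 4, 5, 5, 7, 11, 13, 15, 16, 18]
ends:   [6, 6, 6, 9, 11, 13, 16, 19, 19, 20]
s4→1 s4→2 s5→3 s5→4  — peak 4.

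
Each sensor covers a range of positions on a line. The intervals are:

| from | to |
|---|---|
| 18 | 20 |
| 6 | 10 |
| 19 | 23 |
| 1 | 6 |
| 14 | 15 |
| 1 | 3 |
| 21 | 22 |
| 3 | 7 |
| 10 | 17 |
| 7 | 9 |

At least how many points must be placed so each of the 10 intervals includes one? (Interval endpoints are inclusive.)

By right end: [1,3]  [1,6]  [3,7]  [7,9]  [6,10]  [14,15]  [10,17]  [18,20]  [21,22]  [19,23]
[1,3] uncovered → point at 3; [7,9] uncovered → point at 9; [14,15] uncovered → point at 15; [18,20] uncovered → point at 20; [21,22] uncovered → point at 22.
Points: 3, 9, 15, 20, 22 (5 total).

5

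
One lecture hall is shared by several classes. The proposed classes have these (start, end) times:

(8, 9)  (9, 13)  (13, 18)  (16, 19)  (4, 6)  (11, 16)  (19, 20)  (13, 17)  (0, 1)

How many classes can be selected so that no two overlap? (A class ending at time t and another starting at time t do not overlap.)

6

Sort by end time and greedily take each interval whose start is ≥ the last chosen end.
By end time: (0,1), (4,6), (8,9), (9,13), (11,16), (13,17), (13,18), (16,19), (19,20).
Pick (0,1); next start ≥ 1 → (4,6); next start ≥ 6 → (8,9); next start ≥ 9 → (9,13); next start ≥ 13 → (13,17); next start ≥ 17 → (19,20).
Selected 6 classes.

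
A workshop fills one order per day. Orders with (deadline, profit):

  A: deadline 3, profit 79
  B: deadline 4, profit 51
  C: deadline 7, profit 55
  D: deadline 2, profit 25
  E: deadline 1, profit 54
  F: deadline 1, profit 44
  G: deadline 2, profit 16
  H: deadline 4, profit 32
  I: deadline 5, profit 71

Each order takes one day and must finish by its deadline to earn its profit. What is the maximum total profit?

342

Profit order: A=79 I=71 C=55 E=54 B=51 F=44 H=32 D=25 G=16
Assign: A→slot 3, I→slot 5, C→slot 7, E→slot 1, B→slot 4, F skipped, H→slot 2, D skipped, G skipped.
Slots: [1:E] [2:H] [3:A] [4:B] [5:I] [7:C]
Profit = 54 + 32 + 79 + 51 + 71 + 55 = 342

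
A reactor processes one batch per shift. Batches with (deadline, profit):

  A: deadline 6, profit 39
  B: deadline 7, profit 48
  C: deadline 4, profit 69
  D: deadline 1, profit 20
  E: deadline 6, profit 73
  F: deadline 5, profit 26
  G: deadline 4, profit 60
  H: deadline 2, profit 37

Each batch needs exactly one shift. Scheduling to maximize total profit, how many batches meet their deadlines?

7

Sort by profit descending; place each in the latest free slot ≤ its deadline.
Profit order: E=73 C=69 G=60 B=48 A=39 H=37 F=26 D=20
Assign: E→slot 6, C→slot 4, G→slot 3, B→slot 7, A→slot 5, H→slot 2, F→slot 1, D skipped.
Slots: [1:F] [2:H] [3:G] [4:C] [5:A] [6:E] [7:B]
7 of 8 scheduled.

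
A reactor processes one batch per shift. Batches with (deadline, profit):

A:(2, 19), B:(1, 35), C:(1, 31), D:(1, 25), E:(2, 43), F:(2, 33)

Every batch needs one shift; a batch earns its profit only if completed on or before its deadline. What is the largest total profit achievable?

78

Sort by profit descending; place each in the latest free slot ≤ its deadline.
By profit: E(d2,43), B(d1,35), F(d2,33), C(d1,31), D(d1,25), A(d2,19)
E→slot 2; B→slot 1; F skipped; C skipped; D skipped; A skipped.
Profit = 35 + 43 = 78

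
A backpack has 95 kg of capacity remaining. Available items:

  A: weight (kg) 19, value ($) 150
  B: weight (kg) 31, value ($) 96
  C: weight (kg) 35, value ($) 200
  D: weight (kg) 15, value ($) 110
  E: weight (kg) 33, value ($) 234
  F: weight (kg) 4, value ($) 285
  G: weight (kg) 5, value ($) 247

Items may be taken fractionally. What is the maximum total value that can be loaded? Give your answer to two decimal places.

Ratios (sorted): F 71.25, G 49.40, A 7.89, D 7.33, E 7.09, C 5.71, B 3.10
take F (4 @ 285); take G (5 @ 247); take A (19 @ 150); take D (15 @ 110); take E (33 @ 234); take 19/35 of C → 108.57. Capacity used 95/95.
Total value = 1134.57

1134.57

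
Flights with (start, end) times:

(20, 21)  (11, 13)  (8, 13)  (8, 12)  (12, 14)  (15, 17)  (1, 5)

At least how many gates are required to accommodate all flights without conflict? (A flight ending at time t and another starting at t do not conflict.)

starts: [1, 8, 8, 11, 12, 15, 20]
ends:   [5, 12, 13, 13, 14, 17, 21]
s1→1 e5→0 s8→1 s8→2 s11→3  — peak 3.

3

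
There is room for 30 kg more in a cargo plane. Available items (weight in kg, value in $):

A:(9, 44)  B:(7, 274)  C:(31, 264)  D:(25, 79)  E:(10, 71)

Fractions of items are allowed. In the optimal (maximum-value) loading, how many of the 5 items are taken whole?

Sort by value per unit weight and fill in that order.
Order: B (274/7=39.14) > C (264/31=8.52) > E (71/10=7.10) > A (44/9=4.89) > D (79/25=3.16)
Fill: take B (7 @ 274) → take 23/31 of C → 195.87; 30/30 used.
1 item(s) taken whole; one partial (take 23/31 of C).

1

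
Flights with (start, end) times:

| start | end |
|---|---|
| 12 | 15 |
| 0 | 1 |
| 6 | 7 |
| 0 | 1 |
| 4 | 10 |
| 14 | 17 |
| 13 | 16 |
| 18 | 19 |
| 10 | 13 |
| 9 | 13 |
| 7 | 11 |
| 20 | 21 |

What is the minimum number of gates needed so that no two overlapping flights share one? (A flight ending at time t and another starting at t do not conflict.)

3

The answer is the maximum number of intervals overlapping at any instant.
starts: [0, 0, 4, 6, 7, 9, 10, 12, 13, 14, 18, 20]
ends:   [1, 1, 7, 10, 11, 13, 13, 15, 16, 17, 19, 21]
s0→1 s0→2 e1→1 e1→0 s4→1 s6→2 e7→1 s7→2 s9→3  — peak 3.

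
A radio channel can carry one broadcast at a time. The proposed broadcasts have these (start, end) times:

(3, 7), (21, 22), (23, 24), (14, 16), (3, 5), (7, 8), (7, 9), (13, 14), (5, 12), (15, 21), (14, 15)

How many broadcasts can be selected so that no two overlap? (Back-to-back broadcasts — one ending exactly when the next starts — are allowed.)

7

Greedy by earliest finish: after sorting by end time, pick each interval compatible with the last pick.
Sorted by end: (3,5)  (3,7)  (7,8)  (7,9)  (5,12)  (13,14)  (14,15)  (14,16)  (15,21)  (21,22)  (23,24)
take (3,5); take (7,8); take (13,14); take (14,15); skip (14,16); take (15,21); take (21,22); take (23,24).
Selected 7 broadcasts.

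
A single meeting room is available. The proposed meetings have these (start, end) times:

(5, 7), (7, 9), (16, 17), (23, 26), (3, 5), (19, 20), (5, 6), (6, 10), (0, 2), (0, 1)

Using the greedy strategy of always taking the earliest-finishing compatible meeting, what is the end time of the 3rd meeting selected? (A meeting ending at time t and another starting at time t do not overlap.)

Order by finish time; keep every interval that doesn't clash with the previous kept one.
Sorted by end: (0,1)  (0,2)  (3,5)  (5,6)  (5,7)  (7,9)  (6,10)  (16,17)  (19,20)  (23,26)
take (0,1); take (3,5); take (5,6); take (7,9); take (16,17); take (19,20); take (23,26).
Selected: (0,1) (3,5) (5,6) (7,9) (16,17) (19,20) (23,26)

6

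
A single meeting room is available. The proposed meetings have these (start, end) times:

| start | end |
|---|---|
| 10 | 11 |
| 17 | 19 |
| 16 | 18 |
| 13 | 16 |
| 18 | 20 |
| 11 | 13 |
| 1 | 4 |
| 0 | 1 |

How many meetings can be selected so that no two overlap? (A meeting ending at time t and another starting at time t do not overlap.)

7

Sorted by end: (0,1)  (1,4)  (10,11)  (11,13)  (13,16)  (16,18)  (17,19)  (18,20)
take (0,1); take (1,4); take (10,11); take (11,13); take (13,16); take (16,18); take (18,20).
Selected 7 meetings.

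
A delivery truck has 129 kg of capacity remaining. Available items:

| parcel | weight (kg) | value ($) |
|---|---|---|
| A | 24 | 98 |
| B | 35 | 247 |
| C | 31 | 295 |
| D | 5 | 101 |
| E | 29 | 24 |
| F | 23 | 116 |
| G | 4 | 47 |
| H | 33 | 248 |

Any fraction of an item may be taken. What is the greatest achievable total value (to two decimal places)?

Sort by value per unit weight and fill in that order.
Ratios (sorted): D 20.20, G 11.75, C 9.52, H 7.52, B 7.06, F 5.04, A 4.08, E 0.83
take D (5 @ 101); take G (4 @ 47); take C (31 @ 295); take H (33 @ 248); take B (35 @ 247); take 21/23 of F → 105.91. Capacity used 129/129.
Total value = 1043.91

1043.91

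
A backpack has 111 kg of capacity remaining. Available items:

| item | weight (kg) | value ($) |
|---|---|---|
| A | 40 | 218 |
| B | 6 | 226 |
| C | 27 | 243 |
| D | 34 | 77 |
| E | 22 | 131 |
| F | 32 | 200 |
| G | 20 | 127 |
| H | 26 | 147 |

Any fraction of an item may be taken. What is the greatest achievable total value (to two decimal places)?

Order: B (226/6=37.67) > C (243/27=9.00) > G (127/20=6.35) > F (200/32=6.25) > E (131/22=5.95) > H (147/26=5.65) > A (218/40=5.45) > D (77/34=2.26)
Fill: take B (6 @ 226) → take C (27 @ 243) → take G (20 @ 127) → take F (32 @ 200) → take E (22 @ 131) → take 4/26 of H → 22.62; 111/111 used.
Total value = 949.62

949.62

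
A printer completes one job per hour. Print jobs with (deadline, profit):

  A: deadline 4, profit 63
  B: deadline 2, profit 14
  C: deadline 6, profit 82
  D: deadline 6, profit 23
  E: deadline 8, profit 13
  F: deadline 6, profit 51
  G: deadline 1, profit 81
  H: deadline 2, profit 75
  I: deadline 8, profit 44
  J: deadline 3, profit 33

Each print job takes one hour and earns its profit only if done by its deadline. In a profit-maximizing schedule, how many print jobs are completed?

8

Take jobs in profit order; each goes to the latest open slot no later than its deadline.
By profit: C(d6,82), G(d1,81), H(d2,75), A(d4,63), F(d6,51), I(d8,44), J(d3,33), D(d6,23), B(d2,14), E(d8,13)
C→slot 6; G→slot 1; H→slot 2; A→slot 4; F→slot 5; I→slot 8; J→slot 3; D skipped; B skipped; E→slot 7.
8 of 10 scheduled.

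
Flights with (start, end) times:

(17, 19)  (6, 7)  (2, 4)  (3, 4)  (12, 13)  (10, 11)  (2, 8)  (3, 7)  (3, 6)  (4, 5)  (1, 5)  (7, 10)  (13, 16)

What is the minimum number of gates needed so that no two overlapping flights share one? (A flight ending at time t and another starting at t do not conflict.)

Events (time:±→running): 1:+→1 2:+→2 2:+→3 3:+→4 3:+→5 3:+→6 … peak 6.

6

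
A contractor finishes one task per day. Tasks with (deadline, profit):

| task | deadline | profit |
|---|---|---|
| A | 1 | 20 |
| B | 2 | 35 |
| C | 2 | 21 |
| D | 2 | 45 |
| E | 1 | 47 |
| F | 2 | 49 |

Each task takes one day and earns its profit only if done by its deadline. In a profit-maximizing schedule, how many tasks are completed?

By profit: F(d2,49), E(d1,47), D(d2,45), B(d2,35), C(d2,21), A(d1,20)
F→slot 2; E→slot 1; D skipped; B skipped; C skipped; A skipped.
2 of 6 scheduled.

2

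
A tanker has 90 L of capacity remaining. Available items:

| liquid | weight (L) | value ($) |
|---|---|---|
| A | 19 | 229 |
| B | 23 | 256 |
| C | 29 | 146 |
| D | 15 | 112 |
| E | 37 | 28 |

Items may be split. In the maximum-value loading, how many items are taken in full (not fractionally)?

Order: A (229/19=12.05) > B (256/23=11.13) > D (112/15=7.47) > C (146/29=5.03) > E (28/37=0.76)
Fill: take A (19 @ 229) → take B (23 @ 256) → take D (15 @ 112) → take C (29 @ 146) → take 4/37 of E → 3.03; 90/90 used.
4 item(s) taken whole; one partial (take 4/37 of E).

4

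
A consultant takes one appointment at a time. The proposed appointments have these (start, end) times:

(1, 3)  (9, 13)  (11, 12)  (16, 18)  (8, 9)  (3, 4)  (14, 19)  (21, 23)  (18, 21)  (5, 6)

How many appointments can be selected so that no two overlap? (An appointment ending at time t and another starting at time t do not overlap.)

By end time: (1,3), (3,4), (5,6), (8,9), (11,12), (9,13), (16,18), (14,19), (18,21), (21,23).
Pick (1,3); next start ≥ 3 → (3,4); next start ≥ 4 → (5,6); next start ≥ 6 → (8,9); next start ≥ 9 → (11,12); next start ≥ 12 → (16,18); next start ≥ 18 → (18,21); next start ≥ 21 → (21,23).
Selected 8 appointments.

8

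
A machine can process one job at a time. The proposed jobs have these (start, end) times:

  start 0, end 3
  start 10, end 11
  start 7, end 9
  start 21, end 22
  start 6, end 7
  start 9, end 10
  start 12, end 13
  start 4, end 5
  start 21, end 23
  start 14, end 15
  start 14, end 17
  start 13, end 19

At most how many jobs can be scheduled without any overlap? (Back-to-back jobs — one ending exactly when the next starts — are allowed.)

9

Greedy by earliest finish: after sorting by end time, pick each interval compatible with the last pick.
By end time: (0,3), (4,5), (6,7), (7,9), (9,10), (10,11), (12,13), (14,15), (14,17), (13,19), (21,22), (21,23).
Pick (0,3); next start ≥ 3 → (4,5); next start ≥ 5 → (6,7); next start ≥ 7 → (7,9); next start ≥ 9 → (9,10); next start ≥ 10 → (10,11); next start ≥ 11 → (12,13); next start ≥ 13 → (14,15); next start ≥ 15 → (21,22).
Selected 9 jobs.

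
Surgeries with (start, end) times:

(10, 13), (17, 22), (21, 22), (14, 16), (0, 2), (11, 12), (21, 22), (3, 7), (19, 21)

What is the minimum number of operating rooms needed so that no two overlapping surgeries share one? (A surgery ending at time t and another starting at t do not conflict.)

3

The answer is the maximum number of intervals overlapping at any instant.
starts: [0, 3, 10, 11, 14, 17, 19, 21, 21]
ends:   [2, 7, 12, 13, 16, 21, 22, 22, 22]
s0→1 e2→0 s3→1 e7→0 s10→1 s11→2 e12→1 e13→0 s14→1 e16→0 s17→1 s19→2 e21→1 s21→2 s21→3  — peak 3.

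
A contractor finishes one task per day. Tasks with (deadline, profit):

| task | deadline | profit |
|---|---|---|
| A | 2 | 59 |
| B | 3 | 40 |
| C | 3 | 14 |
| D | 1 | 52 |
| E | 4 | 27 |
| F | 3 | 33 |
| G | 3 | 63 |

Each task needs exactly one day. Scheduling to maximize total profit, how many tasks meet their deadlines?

By profit: G(d3,63), A(d2,59), D(d1,52), B(d3,40), F(d3,33), E(d4,27), C(d3,14)
G→slot 3; A→slot 2; D→slot 1; B skipped; F skipped; E→slot 4; C skipped.
4 of 7 scheduled.

4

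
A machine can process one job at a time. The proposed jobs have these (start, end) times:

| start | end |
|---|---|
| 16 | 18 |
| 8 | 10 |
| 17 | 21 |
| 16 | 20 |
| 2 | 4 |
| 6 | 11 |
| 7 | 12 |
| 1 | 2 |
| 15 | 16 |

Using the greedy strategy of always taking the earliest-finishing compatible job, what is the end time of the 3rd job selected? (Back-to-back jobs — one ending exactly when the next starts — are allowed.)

10

Sort by end time and greedily take each interval whose start is ≥ the last chosen end.
By end time: (1,2), (2,4), (8,10), (6,11), (7,12), (15,16), (16,18), (16,20), (17,21).
Pick (1,2); next start ≥ 2 → (2,4); next start ≥ 4 → (8,10); next start ≥ 10 → (15,16); next start ≥ 16 → (16,18).
Selected: (1,2) (2,4) (8,10) (15,16) (16,18)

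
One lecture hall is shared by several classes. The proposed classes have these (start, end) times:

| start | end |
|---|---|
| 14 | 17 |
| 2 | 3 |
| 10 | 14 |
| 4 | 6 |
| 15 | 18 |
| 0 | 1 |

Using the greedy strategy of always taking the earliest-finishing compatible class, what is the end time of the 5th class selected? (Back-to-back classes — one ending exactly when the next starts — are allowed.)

17

By end time: (0,1), (2,3), (4,6), (10,14), (14,17), (15,18).
Pick (0,1); next start ≥ 1 → (2,3); next start ≥ 3 → (4,6); next start ≥ 6 → (10,14); next start ≥ 14 → (14,17).
Selected: (0,1) (2,3) (4,6) (10,14) (14,17)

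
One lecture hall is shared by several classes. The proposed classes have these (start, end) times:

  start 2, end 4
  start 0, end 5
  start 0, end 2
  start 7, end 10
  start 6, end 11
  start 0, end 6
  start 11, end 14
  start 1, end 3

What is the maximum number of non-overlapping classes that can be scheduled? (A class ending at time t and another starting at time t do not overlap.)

By end time: (0,2), (1,3), (2,4), (0,5), (0,6), (7,10), (6,11), (11,14).
Pick (0,2); next start ≥ 2 → (2,4); next start ≥ 4 → (7,10); next start ≥ 10 → (11,14).
Selected 4 classes.

4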